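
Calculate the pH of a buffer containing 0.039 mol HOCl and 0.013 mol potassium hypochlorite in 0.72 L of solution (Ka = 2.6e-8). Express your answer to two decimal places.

pH = 7.11

pKa = −log(2.6 × 10^-8) = 7.585
pH = pKa + log([A⁻]/[HA]) = 7.585 + log(0.013/0.039)
pH = 7.585 + (-0.477) = 7.11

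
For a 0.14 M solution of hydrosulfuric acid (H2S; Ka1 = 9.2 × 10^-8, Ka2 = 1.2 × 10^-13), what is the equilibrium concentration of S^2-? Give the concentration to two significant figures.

First ionization gives [H+] ≈ [HS-] = 1.13 × 10^-4 M.
Second step: Ka2 = [H+][S^2-]/[HS-] ≈ [S^2-] (since [H+] ≈ [HS-]).
So [S^2-] ≈ Ka2.

1.2 × 10^-13 M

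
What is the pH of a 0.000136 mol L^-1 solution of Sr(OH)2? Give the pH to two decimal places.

Sr(OH)2 is a strong base (each formula unit releases 2 OH-); [OH-] = 0.000272 M.
pOH = -log(0.000272) = 3.57
pH = 14.00 - 3.57 = 10.43

pH = 10.43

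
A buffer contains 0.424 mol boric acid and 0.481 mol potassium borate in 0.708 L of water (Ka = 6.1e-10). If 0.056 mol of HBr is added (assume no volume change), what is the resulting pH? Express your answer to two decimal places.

After neutralization: n(B(OH)3) = 0.48 mol, n(B(OH)4-) = 0.425 mol.
pKa = −log(6.1 × 10^-10) = 9.215
pH = pKa + log(n_B(OH)4-/n_B(OH)3) = 9.215 + log(0.425/0.48) = 9.215 + (-0.053)

pH = 9.16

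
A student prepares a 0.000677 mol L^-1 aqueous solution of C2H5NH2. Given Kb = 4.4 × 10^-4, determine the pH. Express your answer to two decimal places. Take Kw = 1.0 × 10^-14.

C2H5NH2 + H2O ⇌ C2H5NH3+ + OH-
From the ICE table, Kb = [OH-]²/(0.000677 − [OH-]) = 4.4 × 10^-4.
The 5% rule fails; solving [OH-]² + Kb·[OH-] − Kb·C₀ = 0 exactly:
[OH-] = [−0.00044 + √(0.00044² + 1.19e-06)]/2 = 3.68 × 10^-4 M
pOH = −log(3.68 × 10^-4) = 3.43; pH = 14.00 − 3.43 = 10.57

pH = 10.57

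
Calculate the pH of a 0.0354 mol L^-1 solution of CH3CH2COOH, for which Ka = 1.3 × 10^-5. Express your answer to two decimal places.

CH3CH2COOH ⇌ CH3CH2COO- + H+
From the ICE table, Ka = [H+]²/(0.0354 − [H+]) = 1.3 × 10^-5.
Neglecting [H+] in the denominator: [H+] = √(1.3 × 10^-5 × 0.0354) = 6.78 × 10^-4 M
([H+]/C₀ = 1.9% < 5%, so the approximation holds.)
pH = −log(6.78 × 10^-4) = 3.17

pH = 3.17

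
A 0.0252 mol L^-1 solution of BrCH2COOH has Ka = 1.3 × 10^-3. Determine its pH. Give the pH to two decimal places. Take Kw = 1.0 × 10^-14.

pH = 2.29

BrCH2COOH ⇌ BrCH2COO- + H+
From the ICE table, Ka = [H+]²/(0.0252 − [H+]) = 1.3 × 10^-3.
Here C₀/Ka ≈ 19.4, so the small-[H+] approximation fails. Use the quadratic:
[H+] = [−0.0013 + √(0.0013² + 0.000131)]/2 = 5.11 × 10^-3 M
pH = −log[H+] = −log(5.11 × 10^-3) = 2.29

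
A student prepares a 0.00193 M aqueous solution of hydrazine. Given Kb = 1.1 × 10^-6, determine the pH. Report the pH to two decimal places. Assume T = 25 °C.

pH = 9.66

N2H4 + H2O ⇌ N2H5+ + OH-
From the ICE table, Kb = x²/(0.00193 − x) = 1.1 × 10^-6.
Neglecting x in the denominator: x = √(1.1 × 10^-6 × 0.00193) = 4.61 × 10^-5 M
pOH = 4.34, so pH = 14.00 − pOH = 9.66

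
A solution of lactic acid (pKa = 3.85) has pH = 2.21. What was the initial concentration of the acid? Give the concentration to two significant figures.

[H+] = 10^(-2.21) = 6.17 × 10^-3 M = x
Ka = 10^(−3.85) = 1.41 × 10^-4
Ka = x²/(C₀ − x) ⇒ C₀ = x + x²/Ka
C₀ = 6.17 × 10^-3 + (6.17 × 10^-3)²/(1.41 × 10^-4) = 2.76 × 10^-1 M

C₀ = 2.8 × 10^-1 M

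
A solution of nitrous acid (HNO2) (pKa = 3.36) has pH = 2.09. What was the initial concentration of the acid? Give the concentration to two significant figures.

[H+] = 10^(-2.09) = 8.13 × 10^-3 M = x
Ka = 10^(−3.36) = 4.37 × 10^-4
Ka = x²/(C₀ − x) ⇒ C₀ = x + x²/Ka
C₀ = 8.13 × 10^-3 + (8.13 × 10^-3)²/(4.37 × 10^-4) = 1.59 × 10^-1 M

C₀ = 1.6 × 10^-1 M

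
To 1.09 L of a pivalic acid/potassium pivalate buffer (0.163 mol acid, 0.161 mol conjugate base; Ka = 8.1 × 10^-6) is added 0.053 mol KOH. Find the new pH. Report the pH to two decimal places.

pH = 5.38

After neutralization: n((CH3)3CCOOH) = 0.11 mol, n((CH3)3CCOO-) = 0.214 mol.
pKa = −log(8.1 × 10^-6) = 5.092
Henderson–Hasselbalch with mole ratio 0.214/0.11: pH = 5.092 + (+0.289)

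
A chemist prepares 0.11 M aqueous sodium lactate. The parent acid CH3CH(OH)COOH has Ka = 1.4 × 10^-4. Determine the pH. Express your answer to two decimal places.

CH3CH(OH)COO- is the conjugate base of the weak acid CH3CH(OH)COOH.
Kb = Kw/Ka = 1.0×10^-14 / 1.4 × 10^-4 = 7.14 × 10^-11
Kb = x²/(0.11 − x) = 7.14 × 10^-11
Neglecting x in the denominator: x = √(7.14 × 10^-11 × 0.11) = 2.80 × 10^-6 M
Check: 0.0025% ionized — well under 5%, approximation valid.
pOH = −log(2.80 × 10^-6) = 5.55; pH = 14.00 − 5.55 = 8.45

pH = 8.45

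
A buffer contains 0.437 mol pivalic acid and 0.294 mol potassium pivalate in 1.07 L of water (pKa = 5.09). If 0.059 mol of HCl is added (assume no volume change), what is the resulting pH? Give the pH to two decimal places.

Added H+ converts (CH3)3CCOO- to (CH3)3CCOOH: (CH3)3CCOOH → 0.496 mol, (CH3)3CCOO- → 0.235 mol.
pH = pKa + log([A⁻]/[HA]) = 5.09 + log(0.235/0.496) = 5.09 -0.324

pH = 4.77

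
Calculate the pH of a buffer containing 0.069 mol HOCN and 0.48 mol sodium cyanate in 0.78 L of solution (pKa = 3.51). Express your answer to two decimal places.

Henderson–Hasselbalch: pH = pKa + log([OCN-]/[HOCN]) = 3.51 + log(0.48/0.069)
pH = 3.51 + (+0.842) = 4.35

pH = 4.35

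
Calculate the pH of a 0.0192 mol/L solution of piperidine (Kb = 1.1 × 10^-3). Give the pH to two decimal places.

C5H10NH + H2O ⇌ C5H10NH2+ + OH-
From the ICE table, Kb = [OH-]²/(0.0192 − [OH-]) = 1.1 × 10^-3.
The 5% rule fails; solving [OH-]² + Kb·[OH-] − Kb·C₀ = 0 exactly:
[OH-] = [−0.0011 + √(0.0011² + 8.45e-05)]/2 = 4.08 × 10^-3 M
pOH = 2.39, so pH = 14.00 − pOH = 11.61

pH = 11.61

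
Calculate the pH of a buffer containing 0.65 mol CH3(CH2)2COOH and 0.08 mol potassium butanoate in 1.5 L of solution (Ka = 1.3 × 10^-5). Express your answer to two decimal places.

pKa = −log(1.3 × 10^-5) = 4.886
Using pH = pKa + log([base]/[acid]) with [base]/[acid] = 0.08/0.65:
pH = 4.886 + (-0.910) = 3.98

pH = 3.98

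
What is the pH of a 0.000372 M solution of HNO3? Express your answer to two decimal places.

HNO3 is a strong acid and dissociates completely, so [H+] = 0.000372 M.
pH = -log(0.000372) = 3.43

pH = 3.43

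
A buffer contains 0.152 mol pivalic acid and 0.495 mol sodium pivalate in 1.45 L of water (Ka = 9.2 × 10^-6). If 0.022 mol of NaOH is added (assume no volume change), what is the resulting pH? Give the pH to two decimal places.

pH = 5.64

After neutralization: n((CH3)3CCOOH) = 0.13 mol, n((CH3)3CCOO-) = 0.517 mol.
pKa = −log(9.2 × 10^-6) = 5.036
pH = pKa + log([A⁻]/[HA]) = 5.036 + log(0.517/0.13) = 5.036 +0.600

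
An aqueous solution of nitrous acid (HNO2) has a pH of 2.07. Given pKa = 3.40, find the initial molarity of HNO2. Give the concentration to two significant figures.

[H+] = 10^(-2.07) = 8.51 × 10^-3 M = x
Ka = 10^(−3.40) = 3.98 × 10^-4
Ka = x²/(C₀ − x) ⇒ C₀ = x + x²/Ka
C₀ = 8.51 × 10^-3 + (8.51 × 10^-3)²/(3.98 × 10^-4) = 1.90 × 10^-1 M

C₀ = 1.9 × 10^-1 M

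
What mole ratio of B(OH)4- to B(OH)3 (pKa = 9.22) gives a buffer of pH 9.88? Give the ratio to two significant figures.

pH = pKa + log(r) ⇒ log(r) = 9.88 − 9.22 = +0.66
r = [B(OH)4-]/[B(OH)3] = 10^(+0.66) = 4.57

ratio = 4.6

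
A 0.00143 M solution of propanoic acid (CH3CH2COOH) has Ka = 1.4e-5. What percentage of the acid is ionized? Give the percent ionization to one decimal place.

9.4%

CH3CH2COOH ⇌ CH3CH2COO- + H+; let x = [H+] at equilibrium.
Solve x² + 1.4e-05x − 2e-08 = 0 → x = 1.35 × 10^-4 M
% ionization = x/C₀ × 100% = 1.35 × 10^-4/0.00143 × 100% = 9.4%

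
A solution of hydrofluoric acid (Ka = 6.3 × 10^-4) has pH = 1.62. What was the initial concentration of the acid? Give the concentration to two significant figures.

[H+] = 10^(-1.62) = 2.40 × 10^-2 M = x
Ka = x²/(C₀ − x) ⇒ C₀ = x + x²/Ka
C₀ = 2.40 × 10^-2 + (2.40 × 10^-2)²/(6.3 × 10^-4) = 9.38 × 10^-1 M

C₀ = 9.4 × 10^-1 M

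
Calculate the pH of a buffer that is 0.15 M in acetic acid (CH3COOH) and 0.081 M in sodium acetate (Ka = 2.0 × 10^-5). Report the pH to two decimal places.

pKa = −log(2.0 × 10^-5) = 4.699
Henderson–Hasselbalch: pH = pKa + log([CH3COO-]/[CH3COOH]) = 4.699 + log(0.081/0.15)
pH = 4.699 + (-0.268) = 4.43

pH = 4.43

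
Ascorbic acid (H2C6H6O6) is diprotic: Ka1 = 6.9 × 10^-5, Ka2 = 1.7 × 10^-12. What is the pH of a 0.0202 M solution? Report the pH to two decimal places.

pH = 2.94

Since Ka1 ≫ Ka2, the first ionization dominates [H+].
Ka1 = x²/(0.0202 − x) = 6.9 × 10^-5
Solving the quadratic: x = (−Ka1 + √(Ka1² + 4·Ka1·C₀))/2 = 1.15 × 10^-3 M
pH = −log(1.15 × 10^-3) = 2.94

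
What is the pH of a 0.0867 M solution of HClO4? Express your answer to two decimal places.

HClO4 is a strong acid and dissociates completely, so [H+] = 0.0867 M.
pH = -log(0.0867) = 1.06

pH = 1.06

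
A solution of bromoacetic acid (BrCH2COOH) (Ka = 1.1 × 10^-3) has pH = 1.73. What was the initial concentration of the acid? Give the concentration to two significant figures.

[H+] = 10^(-1.73) = 1.86 × 10^-2 M = x
Ka = x²/(C₀ − x) ⇒ C₀ = x + x²/Ka
C₀ = 1.86 × 10^-2 + (1.86 × 10^-2)²/(1.1 × 10^-3) = 3.33 × 10^-1 M

C₀ = 3.3 × 10^-1 M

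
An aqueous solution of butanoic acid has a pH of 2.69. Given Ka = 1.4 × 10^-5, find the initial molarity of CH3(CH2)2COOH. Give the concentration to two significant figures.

C₀ = 3.0 × 10^-1 M

[H+] = 10^(-2.69) = 2.04 × 10^-3 M = x
Ka = x²/(C₀ − x) ⇒ C₀ = x + x²/Ka
C₀ = 2.04 × 10^-3 + (2.04 × 10^-3)²/(1.4 × 10^-5) = 2.99 × 10^-1 M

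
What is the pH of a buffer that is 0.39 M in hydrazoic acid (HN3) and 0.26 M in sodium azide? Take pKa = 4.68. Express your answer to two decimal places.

pH = pKa + log([A⁻]/[HA]) = 4.68 + log(0.26/0.39)
pH = 4.68 + (-0.176) = 4.50

pH = 4.50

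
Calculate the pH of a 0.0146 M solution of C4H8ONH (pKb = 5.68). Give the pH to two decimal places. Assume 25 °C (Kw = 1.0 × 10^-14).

C4H8ONH + H2O ⇌ C4H8ONH2+ + OH-
Kb = 10^(−5.68) = 2.09 × 10^-6
Let x = [OH-] at equilibrium. Kb = x²/(0.0146 − x).
Assume x ≪ 0.0146: x ≈ √(2.09 × 10^-6 × 0.0146) = 1.75 × 10^-4 M
pOH = 3.76, so pH = 14.00 − pOH = 10.24

pH = 10.24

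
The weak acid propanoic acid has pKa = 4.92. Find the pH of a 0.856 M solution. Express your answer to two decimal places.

pH = 2.49

CH3CH2COOH ⇌ CH3CH2COO- + H+
Ka = 10^(−4.92) = 1.20 × 10^-5
Let x = [H+] at equilibrium. Ka = x²/(0.856 − x).
Since Ka ≪ C₀, x ≈ √(Ka·C₀) = 3.20 × 10^-3 M.
Check: 0.37% ionized — well under 5%, approximation valid.
pH = −log[H+] = −log(3.20 × 10^-3) = 2.49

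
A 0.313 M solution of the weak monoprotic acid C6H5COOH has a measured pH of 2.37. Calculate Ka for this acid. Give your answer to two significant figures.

Ka = 5.9 × 10^-5

[H+] = 10^(-2.37) = 4.27 × 10^-3 M
At equilibrium [HA] = 0.313 − 4.27 × 10^-3 = 3.09 × 10^-1 M
Ka = [H+][A-]/[HA] = (4.27 × 10^-3)² / 3.09 × 10^-1 = 5.9 × 10^-5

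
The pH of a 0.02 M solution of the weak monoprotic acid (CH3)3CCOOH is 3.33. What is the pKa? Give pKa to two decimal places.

pKa = 4.95

[H+] = 10^(-3.33) = 4.68 × 10^-4 M
At equilibrium [HA] = 0.02 − 4.68 × 10^-4 = 1.95 × 10^-2 M
Ka = [H+][A-]/[HA] = (4.68 × 10^-4)² / 1.95 × 10^-2 = 1.12 × 10^-5
pKa = -log(1.12 × 10^-5) = 4.95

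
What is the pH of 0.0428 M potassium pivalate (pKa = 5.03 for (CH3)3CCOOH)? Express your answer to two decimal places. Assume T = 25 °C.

(CH3)3CCOO- is the conjugate base of the weak acid (CH3)3CCOOH.
Ka = 10^(−5.03) = 9.33 × 10^-6
Kb = Kw/Ka = 1.0×10^-14 / 9.33 × 10^-6 = 1.07 × 10^-9
From the ICE table, Kb = [OH-]²/(0.0428 − [OH-]) = 1.07 × 10^-9.
Since Kb ≪ C₀, [OH-] ≈ √(Kb·C₀) = 6.77 × 10^-6 M.
Check: 0.016% ionized — well under 5%, approximation valid.
pOH = 5.17, so pH = 14.00 − pOH = 8.83

pH = 8.83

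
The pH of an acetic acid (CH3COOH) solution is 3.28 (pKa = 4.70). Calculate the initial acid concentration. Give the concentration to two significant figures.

C₀ = 1.4 × 10^-2 M

[H+] = 10^(-3.28) = 5.25 × 10^-4 M = x
Ka = 10^(−4.70) = 2.00 × 10^-5
Ka = x²/(C₀ − x) ⇒ C₀ = x + x²/Ka
C₀ = 5.25 × 10^-4 + (5.25 × 10^-4)²/(2.00 × 10^-5) = 1.43 × 10^-2 M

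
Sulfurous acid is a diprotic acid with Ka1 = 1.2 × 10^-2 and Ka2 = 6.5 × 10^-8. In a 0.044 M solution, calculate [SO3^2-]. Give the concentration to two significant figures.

First ionization gives [H+] ≈ [HSO3-] = 1.77 × 10^-2 M.
Second step: Ka2 = [H+][SO3^2-]/[HSO3-] ≈ [SO3^2-] (since [H+] ≈ [HSO3-]).
So [SO3^2-] ≈ Ka2.

6.5 × 10^-8 M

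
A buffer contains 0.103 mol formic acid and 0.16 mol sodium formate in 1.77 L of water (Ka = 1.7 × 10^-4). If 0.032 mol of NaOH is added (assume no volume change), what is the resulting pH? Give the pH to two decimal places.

After neutralization: n(HCOOH) = 0.071 mol, n(HCOO-) = 0.192 mol.
pKa = −log(1.7 × 10^-4) = 3.770
Henderson–Hasselbalch with mole ratio 0.192/0.071: pH = 3.770 + (+0.432)

pH = 4.20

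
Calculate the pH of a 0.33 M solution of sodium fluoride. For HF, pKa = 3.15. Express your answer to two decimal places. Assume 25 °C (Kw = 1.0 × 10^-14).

pH = 8.33

F- is the conjugate base of the weak acid HF.
Ka = 10^(−3.15) = 7.08 × 10^-4
Kb = Kw/Ka = 1.0×10^-14 / 7.08 × 10^-4 = 1.41 × 10^-11
From the ICE table, Kb = [OH-]²/(0.33 − [OH-]) = 1.41 × 10^-11.
Assume [OH-] ≪ 0.33: [OH-] ≈ √(1.41 × 10^-11 × 0.33) = 2.16 × 10^-6 M
([OH-]/C₀ = 0.00065% < 5%, so the approximation holds.)
pOH = 5.67, so pH = 14.00 − pOH = 8.33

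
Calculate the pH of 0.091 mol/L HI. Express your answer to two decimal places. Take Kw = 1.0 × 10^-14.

pH = 1.04

HI is a strong acid and dissociates completely, so [H+] = 0.091 M.
pH = -log(0.091) = 1.04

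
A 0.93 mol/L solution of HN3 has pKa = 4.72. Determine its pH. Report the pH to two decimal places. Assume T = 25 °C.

HN3 ⇌ N3- + H+
Ka = 10^(−4.72) = 1.91 × 10^-5
From the ICE table, Ka = [H+]²/(0.93 − [H+]) = 1.91 × 10^-5.
Since Ka ≪ C₀, [H+] ≈ √(Ka·C₀) = 4.21 × 10^-3 M.
pH = −log[H+] = −log(4.21 × 10^-3) = 2.38

pH = 2.38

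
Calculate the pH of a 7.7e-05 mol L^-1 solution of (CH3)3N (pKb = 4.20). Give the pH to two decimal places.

pH = 9.65

(CH3)3N + H2O ⇌ (CH3)3NH+ + OH-
Kb = 10^(−4.20) = 6.31 × 10^-5
Kb = [OH-]²/(7.7e-05 − [OH-]) = 6.31 × 10^-5
Here C₀/Kb ≈ 1.22, so the small-[OH-] approximation fails. Use the quadratic:
[OH-] = (−Kb + √(Kb² + 4·Kb·C₀))/2 = 4.50 × 10^-5 M
pOH = 4.35, so pH = 14.00 − pOH = 9.65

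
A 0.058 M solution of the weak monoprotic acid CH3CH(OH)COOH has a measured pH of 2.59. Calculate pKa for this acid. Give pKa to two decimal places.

[H+] = 10^(-2.59) = 2.57 × 10^-3 M
At equilibrium [HA] = 0.058 − 2.57 × 10^-3 = 5.54 × 10^-2 M
Ka = [H+][A-]/[HA] = (2.57 × 10^-3)² / 5.54 × 10^-2 = 1.19 × 10^-4
pKa = -log(1.19 × 10^-4) = 3.92

pKa = 3.92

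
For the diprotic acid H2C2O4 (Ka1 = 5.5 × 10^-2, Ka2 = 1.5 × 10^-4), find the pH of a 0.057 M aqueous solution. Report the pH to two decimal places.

Ka1 ≫ Ka2, so treat the first dissociation as the only significant source of H+.
Ka1 = x²/(0.057 − x) = 5.5 × 10^-2
Solving the quadratic: x = (−Ka1 + √(Ka1² + 4·Ka1·C₀))/2 = 3.49 × 10^-2 M
pH = −log(3.49 × 10^-2) = 1.46

pH = 1.46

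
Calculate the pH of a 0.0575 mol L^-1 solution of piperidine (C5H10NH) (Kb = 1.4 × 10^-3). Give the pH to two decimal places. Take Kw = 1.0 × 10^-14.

C5H10NH + H2O ⇌ C5H10NH2+ + OH-
From the ICE table, Kb = [OH-]²/(0.0575 − [OH-]) = 1.4 × 10^-3.
[OH-] is not negligible relative to C₀; solve [OH-]² + 0.0014·[OH-] − 8.05e-05 = 0.
[OH-] = (−Kb + √(Kb² + 4·Kb·C₀))/2 = 8.30 × 10^-3 M
pOH = −log(8.30 × 10^-3) = 2.08; pH = 14.00 − 2.08 = 11.92

pH = 11.92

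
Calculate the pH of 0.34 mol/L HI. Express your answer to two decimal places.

pH = 0.47

HI is a strong acid and dissociates completely, so [H+] = 0.34 M.
pH = -log(0.34) = 0.47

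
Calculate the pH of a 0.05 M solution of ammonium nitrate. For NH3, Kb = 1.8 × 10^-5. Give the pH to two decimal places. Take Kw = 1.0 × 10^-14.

NH4+ is the conjugate acid of the weak base NH3.
Ka = Kw/Kb = 1.0×10^-14 / 1.8 × 10^-5 = 5.56 × 10^-10
From the ICE table, Ka = x²/(0.05 − x) = 5.56 × 10^-10.
Assume x ≪ 0.05: x ≈ √(5.56 × 10^-10 × 0.05) = 5.27 × 10^-6 M
(x/C₀ = 0.011% < 5%, so the approximation holds.)
pH = −log[H+] = −log(5.27 × 10^-6) = 5.28

pH = 5.28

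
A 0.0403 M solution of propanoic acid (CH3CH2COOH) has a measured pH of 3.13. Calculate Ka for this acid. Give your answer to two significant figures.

[H+] = 10^(-3.13) = 7.41 × 10^-4 M
At equilibrium [HA] = 0.0403 − 7.41 × 10^-4 = 3.96 × 10^-2 M
Ka = [H+][A-]/[HA] = (7.41 × 10^-4)² / 3.96 × 10^-2 = 1.4 × 10^-5

Ka = 1.4 × 10^-5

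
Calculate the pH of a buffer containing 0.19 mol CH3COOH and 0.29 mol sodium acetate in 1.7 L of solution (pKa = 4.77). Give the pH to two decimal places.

Using pH = pKa + log([base]/[acid]) with [base]/[acid] = 0.29/0.19:
pH = 4.77 + (+0.184) = 4.95

pH = 4.95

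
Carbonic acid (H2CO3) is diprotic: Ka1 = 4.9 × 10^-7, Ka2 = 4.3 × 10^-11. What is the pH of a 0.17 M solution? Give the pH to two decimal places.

pH = 3.54

Since Ka1 ≫ Ka2, the first ionization dominates [H+].
Ka1 = x²/(0.17 − x) = 4.9 × 10^-7
x ≈ √(4.9 × 10^-7 × 0.17) = 2.89 × 10^-4 M
pH = −log(2.89 × 10^-4) = 3.54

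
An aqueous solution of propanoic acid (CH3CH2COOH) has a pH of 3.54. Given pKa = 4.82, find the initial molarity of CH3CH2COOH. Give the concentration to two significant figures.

[H+] = 10^(-3.54) = 2.88 × 10^-4 M = x
Ka = 10^(−4.82) = 1.51 × 10^-5
Ka = x²/(C₀ − x) ⇒ C₀ = x + x²/Ka
C₀ = 2.88 × 10^-4 + (2.88 × 10^-4)²/(1.51 × 10^-5) = 5.78 × 10^-3 M

C₀ = 5.8 × 10^-3 M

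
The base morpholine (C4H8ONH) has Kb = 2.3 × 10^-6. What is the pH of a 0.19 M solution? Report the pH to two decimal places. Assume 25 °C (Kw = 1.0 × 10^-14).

pH = 10.82

C4H8ONH + H2O ⇌ C4H8ONH2+ + OH-
Kb = x²/(0.19 − x) = 2.3 × 10^-6
Neglecting x in the denominator: x = √(2.3 × 10^-6 × 0.19) = 6.61 × 10^-4 M
Check: 0.35% ionized — well under 5%, approximation valid.
pOH = −log(6.61 × 10^-4) = 3.18; pH = 14.00 − 3.18 = 10.82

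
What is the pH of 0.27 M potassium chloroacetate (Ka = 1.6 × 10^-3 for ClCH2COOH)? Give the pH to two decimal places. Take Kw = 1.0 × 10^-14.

ClCH2COO- is the conjugate base of the weak acid ClCH2COOH.
Kb = Kw/Ka = 1.0×10^-14 / 1.6 × 10^-3 = 6.25 × 10^-12
From the ICE table, Kb = [OH-]²/(0.27 − [OH-]) = 6.25 × 10^-12.
Assume [OH-] ≪ 0.27: [OH-] ≈ √(6.25 × 10^-12 × 0.27) = 1.30 × 10^-6 M
pOH = −log(1.30 × 10^-6) = 5.89; pH = 14.00 − 5.89 = 8.11

pH = 8.11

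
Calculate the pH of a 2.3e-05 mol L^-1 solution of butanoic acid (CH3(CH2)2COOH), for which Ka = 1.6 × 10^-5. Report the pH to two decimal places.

CH3(CH2)2COOH ⇌ CH3(CH2)2COO- + H+
Ka = [H+]²/(2.3e-05 − [H+]) = 1.6 × 10^-5
Here C₀/Ka ≈ 1.44, so the small-[H+] approximation fails. Use the quadratic:
[H+] = (−Ka + √(Ka² + 4·Ka·C₀))/2 = 1.28 × 10^-5 M
pH = −log(1.28 × 10^-5) = 4.89

pH = 4.89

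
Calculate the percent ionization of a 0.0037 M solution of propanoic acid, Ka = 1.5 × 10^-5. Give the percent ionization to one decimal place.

CH3CH2COOH ⇌ CH3CH2COO- + H+; let x = [H+] at equilibrium.
Solve x² + 1.5e-05x − 5.55e-08 = 0 → x = 2.28 × 10^-4 M
% ionization = x/C₀ × 100% = 2.28 × 10^-4/0.0037 × 100% = 6.2%

6.2%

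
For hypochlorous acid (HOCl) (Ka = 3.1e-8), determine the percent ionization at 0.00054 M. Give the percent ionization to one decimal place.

0.8%

HOCl ⇌ OCl- + H+; let x = [H+] at equilibrium.
x ≈ √(Ka·C₀) = √(3.1 × 10^-8 × 0.00054) = 4.09 × 10^-6 M
% ionization = x/C₀ × 100% = 4.09 × 10^-6/0.00054 × 100% = 0.8%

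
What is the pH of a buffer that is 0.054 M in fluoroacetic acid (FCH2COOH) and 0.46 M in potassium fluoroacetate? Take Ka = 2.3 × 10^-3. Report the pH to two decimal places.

pH = 3.57

pKa = −log(2.3 × 10^-3) = 2.638
Using pH = pKa + log([base]/[acid]) with [base]/[acid] = 0.46/0.054:
pH = 2.638 + (+0.930) = 3.57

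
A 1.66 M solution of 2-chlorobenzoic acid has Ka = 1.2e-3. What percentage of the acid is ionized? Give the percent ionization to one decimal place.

2.7%

ClC6H4COOH ⇌ ClC6H4COO- + H+; let x = [H+] at equilibrium.
x ≈ √(Ka·C₀) = √(1.2 × 10^-3 × 1.66) = 4.46 × 10^-2 M
Fraction ionized = 4.46 × 10^-2 / 1.66 = 0.0269 → 2.7%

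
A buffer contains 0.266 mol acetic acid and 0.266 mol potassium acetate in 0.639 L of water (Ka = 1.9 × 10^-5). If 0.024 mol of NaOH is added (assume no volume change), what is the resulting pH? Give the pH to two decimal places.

pH = 4.80

After neutralization: n(CH3COOH) = 0.242 mol, n(CH3COO-) = 0.29 mol.
pKa = −log(1.9 × 10^-5) = 4.721
pH = pKa + log(n_CH3COO-/n_CH3COOH) = 4.721 + log(0.29/0.242) = 4.721 + (+0.079)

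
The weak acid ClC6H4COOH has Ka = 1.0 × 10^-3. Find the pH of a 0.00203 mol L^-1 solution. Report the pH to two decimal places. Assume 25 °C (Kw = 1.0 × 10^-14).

pH = 3.00

ClC6H4COOH ⇌ ClC6H4COO- + H+
From the ICE table, Ka = [H+]²/(0.00203 − [H+]) = 1.0 × 10^-3.
Here C₀/Ka ≈ 2.03, so the small-[H+] approximation fails. Use the quadratic:
[H+] = [−0.001 + √(0.001² + 8.12e-06)]/2 = 1.01 × 10^-3 M
pH = −log(1.01 × 10^-3) = 3.00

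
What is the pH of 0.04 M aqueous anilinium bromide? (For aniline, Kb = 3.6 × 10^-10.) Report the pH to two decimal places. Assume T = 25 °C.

pH = 2.98

C6H5NH3+ is the conjugate acid of the weak base C6H5NH2.
Ka = Kw/Kb = 1.0×10^-14 / 3.6 × 10^-10 = 2.78 × 10^-5
From the ICE table, Ka = x²/(0.04 − x) = 2.78 × 10^-5.
Neglecting x in the denominator: x = √(2.78 × 10^-5 × 0.04) = 1.05 × 10^-3 M
Check: 2.6% ionized — well under 5%, approximation valid.
pH = −log[H+] = −log(1.05 × 10^-3) = 2.98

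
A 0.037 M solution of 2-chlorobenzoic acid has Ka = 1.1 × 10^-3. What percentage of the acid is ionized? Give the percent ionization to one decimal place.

ClC6H4COOH ⇌ ClC6H4COO- + H+; let x = [H+] at equilibrium.
Solve x² + 0.0011x − 4.07e-05 = 0 → x = 5.85 × 10^-3 M
Fraction ionized = 5.85 × 10^-3 / 0.037 = 0.1581 → 15.8%

15.8%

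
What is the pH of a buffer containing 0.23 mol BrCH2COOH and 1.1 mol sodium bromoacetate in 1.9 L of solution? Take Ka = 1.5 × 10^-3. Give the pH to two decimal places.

pKa = −log(1.5 × 10^-3) = 2.824
Using pH = pKa + log([base]/[acid]) with [base]/[acid] = 1.1/0.23:
pH = 2.824 + (+0.680) = 3.50

pH = 3.50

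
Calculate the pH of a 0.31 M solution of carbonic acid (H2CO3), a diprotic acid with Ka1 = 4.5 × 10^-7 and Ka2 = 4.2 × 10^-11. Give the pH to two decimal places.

pH = 3.43

Ka1 ≫ Ka2, so treat the first dissociation as the only significant source of H+.
Ka1 = x²/(0.31 − x) = 4.5 × 10^-7
x ≈ √(4.5 × 10^-7 × 0.31) = 3.73 × 10^-4 M
pH = −log(3.73 × 10^-4) = 3.43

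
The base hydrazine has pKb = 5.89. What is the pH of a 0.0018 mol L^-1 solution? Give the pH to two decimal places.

pH = 9.68

N2H4 + H2O ⇌ N2H5+ + OH-
Kb = 10^(−5.89) = 1.29 × 10^-6
Let x = [OH-] at equilibrium. Kb = x²/(0.0018 − x).
Since Kb ≪ C₀, x ≈ √(Kb·C₀) = 4.82 × 10^-5 M.
(x/C₀ = 2.7% < 5%, so the approximation holds.)
pOH = 4.32, so pH = 14.00 − pOH = 9.68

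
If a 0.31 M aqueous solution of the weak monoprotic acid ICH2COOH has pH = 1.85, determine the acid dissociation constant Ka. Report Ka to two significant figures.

Ka = 6.7 × 10^-4

[H+] = 10^(-1.85) = 1.41 × 10^-2 M
At equilibrium [HA] = 0.31 − 1.41 × 10^-2 = 2.96 × 10^-1 M
Ka = [H+][A-]/[HA] = (1.41 × 10^-2)² / 2.96 × 10^-1 = 6.7 × 10^-4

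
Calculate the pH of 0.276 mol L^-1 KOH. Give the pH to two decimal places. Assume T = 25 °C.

pH = 13.44

KOH is a strong base; [OH-] = 0.276 M.
pOH = -log(0.276) = 0.56
pH = 14.00 - 0.56 = 13.44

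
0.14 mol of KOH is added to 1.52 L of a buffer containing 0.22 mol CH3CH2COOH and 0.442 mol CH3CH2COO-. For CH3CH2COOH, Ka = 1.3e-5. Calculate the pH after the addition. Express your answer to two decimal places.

pH = 5.75

OH- converts CH3CH2COOH to CH3CH2COO-: CH3CH2COOH → 0.08 mol, CH3CH2COO- → 0.582 mol.
pKa = −log(1.3 × 10^-5) = 4.886
Henderson–Hasselbalch with mole ratio 0.582/0.08: pH = 4.886 + (+0.862)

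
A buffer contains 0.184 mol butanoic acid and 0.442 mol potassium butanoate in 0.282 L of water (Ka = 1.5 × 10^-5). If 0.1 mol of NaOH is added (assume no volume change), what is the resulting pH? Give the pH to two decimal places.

pH = 5.63

OH- converts CH3(CH2)2COOH to CH3(CH2)2COO-: CH3(CH2)2COOH → 0.084 mol, CH3(CH2)2COO- → 0.542 mol.
pKa = −log(1.5 × 10^-5) = 4.824
Henderson–Hasselbalch with mole ratio 0.542/0.084: pH = 4.824 + (+0.810)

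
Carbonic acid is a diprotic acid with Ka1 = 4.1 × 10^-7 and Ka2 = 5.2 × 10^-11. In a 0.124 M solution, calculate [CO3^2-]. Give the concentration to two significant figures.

First ionization gives [H+] ≈ [HCO3-] = 2.25 × 10^-4 M.
Second step: Ka2 = [H+][CO3^2-]/[HCO3-] ≈ [CO3^2-] (since [H+] ≈ [HCO3-]).
So [CO3^2-] ≈ Ka2.

5.2 × 10^-11 M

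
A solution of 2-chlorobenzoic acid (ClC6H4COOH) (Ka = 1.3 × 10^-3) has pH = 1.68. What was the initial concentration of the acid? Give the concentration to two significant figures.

C₀ = 3.6 × 10^-1 M

[H+] = 10^(-1.68) = 2.09 × 10^-2 M = x
Ka = x²/(C₀ − x) ⇒ C₀ = x + x²/Ka
C₀ = 2.09 × 10^-2 + (2.09 × 10^-2)²/(1.3 × 10^-3) = 3.57 × 10^-1 M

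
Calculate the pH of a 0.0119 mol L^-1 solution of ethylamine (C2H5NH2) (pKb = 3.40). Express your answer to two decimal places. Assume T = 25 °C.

pH = 11.30

C2H5NH2 + H2O ⇌ C2H5NH3+ + OH-
Kb = 10^(−3.40) = 3.98 × 10^-4
From the ICE table, Kb = [OH-]²/(0.0119 − [OH-]) = 3.98 × 10^-4.
The 5% rule fails; solving [OH-]² + Kb·[OH-] − Kb·C₀ = 0 exactly:
[OH-] = [−0.000398 + √(0.000398² + 1.89e-05)]/2 = 1.99 × 10^-3 M
pOH = 2.70, so pH = 14.00 − pOH = 11.30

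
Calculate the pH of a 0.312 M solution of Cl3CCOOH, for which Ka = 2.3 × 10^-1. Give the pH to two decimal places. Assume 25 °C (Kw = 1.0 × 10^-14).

Cl3CCOOH ⇌ Cl3CCOO- + H+
Ka = [H+]²/(0.312 − [H+]) = 2.3 × 10^-1
[H+] is not negligible relative to C₀; solve [H+]² + 0.23·[H+] − 0.0718 = 0.
[H+] = [−0.23 + √(0.23² + 0.287)]/2 = 1.77 × 10^-1 M
pH = −log[H+] = −log(1.77 × 10^-1) = 0.75

pH = 0.75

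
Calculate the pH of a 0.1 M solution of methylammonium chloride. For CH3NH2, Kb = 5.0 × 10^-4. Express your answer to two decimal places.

pH = 5.85

CH3NH3+ is the conjugate acid of the weak base CH3NH2.
Ka = Kw/Kb = 1.0×10^-14 / 5.0 × 10^-4 = 2.00 × 10^-11
Ka = x²/(0.1 − x) = 2.00 × 10^-11
Neglecting x in the denominator: x = √(2.00 × 10^-11 × 0.1) = 1.41 × 10^-6 M
(x/C₀ = 0.0014% < 5%, so the approximation holds.)
pH = −log(1.41 × 10^-6) = 5.85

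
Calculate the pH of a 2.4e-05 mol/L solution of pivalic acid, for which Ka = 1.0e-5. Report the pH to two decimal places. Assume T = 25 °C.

pH = 4.95

(CH3)3CCOOH ⇌ (CH3)3CCOO- + H+
From the ICE table, Ka = [H+]²/(2.4e-05 − [H+]) = 1.0 × 10^-5.
[H+] is not negligible relative to C₀; solve [H+]² + 1e-05·[H+] − 2.4e-10 = 0.
[H+] = (−Ka + √(Ka² + 4·Ka·C₀))/2 = 1.13 × 10^-5 M
pH = −log(1.13 × 10^-5) = 4.95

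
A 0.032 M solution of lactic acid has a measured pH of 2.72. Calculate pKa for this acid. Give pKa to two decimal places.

[H+] = 10^(-2.72) = 1.91 × 10^-3 M
At equilibrium [HA] = 0.032 − 1.91 × 10^-3 = 3.01 × 10^-2 M
Ka = [H+][A-]/[HA] = (1.91 × 10^-3)² / 3.01 × 10^-2 = 1.21 × 10^-4
pKa = -log(1.21 × 10^-4) = 3.92

pKa = 3.92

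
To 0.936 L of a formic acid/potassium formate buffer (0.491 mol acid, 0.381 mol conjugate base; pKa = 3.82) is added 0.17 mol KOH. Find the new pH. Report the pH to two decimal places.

pH = 4.05

OH- converts HCOOH to HCOO-: HCOOH → 0.321 mol, HCOO- → 0.551 mol.
pH = pKa + log([A⁻]/[HA]) = 3.82 + log(0.551/0.321) = 3.82 +0.235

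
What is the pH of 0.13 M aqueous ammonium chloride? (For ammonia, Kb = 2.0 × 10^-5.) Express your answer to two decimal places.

NH4+ is the conjugate acid of the weak base NH3.
Ka = Kw/Kb = 1.0×10^-14 / 2.0 × 10^-5 = 5.00 × 10^-10
Ka = x²/(0.13 − x) = 5.00 × 10^-10
Neglecting x in the denominator: x = √(5.00 × 10^-10 × 0.13) = 8.06 × 10^-6 M
pH = −log(8.06 × 10^-6) = 5.09

pH = 5.09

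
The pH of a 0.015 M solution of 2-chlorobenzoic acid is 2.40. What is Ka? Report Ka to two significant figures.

Ka = 1.4 × 10^-3

[H+] = 10^(-2.40) = 3.98 × 10^-3 M
At equilibrium [HA] = 0.015 − 3.98 × 10^-3 = 1.10 × 10^-2 M
Ka = [H+][A-]/[HA] = (3.98 × 10^-3)² / 1.10 × 10^-2 = 1.4 × 10^-3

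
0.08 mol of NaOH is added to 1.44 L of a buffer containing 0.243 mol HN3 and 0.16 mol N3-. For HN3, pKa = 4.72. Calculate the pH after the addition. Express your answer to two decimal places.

OH- converts HN3 to N3-: HN3 → 0.163 mol, N3- → 0.24 mol.
pH = pKa + log([A⁻]/[HA]) = 4.72 + log(0.24/0.163) = 4.72 +0.168

pH = 4.89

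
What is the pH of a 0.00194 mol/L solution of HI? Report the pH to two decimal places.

pH = 2.71

HI is a strong acid and dissociates completely, so [H+] = 0.00194 M.
pH = -log(0.00194) = 2.71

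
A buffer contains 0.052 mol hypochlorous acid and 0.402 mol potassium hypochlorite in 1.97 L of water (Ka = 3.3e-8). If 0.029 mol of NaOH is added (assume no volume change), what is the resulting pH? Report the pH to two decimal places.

pH = 8.75

After neutralization: n(HOCl) = 0.023 mol, n(OCl-) = 0.431 mol.
pKa = −log(3.3 × 10^-8) = 7.481
Henderson–Hasselbalch with mole ratio 0.431/0.023: pH = 7.481 + (+1.273)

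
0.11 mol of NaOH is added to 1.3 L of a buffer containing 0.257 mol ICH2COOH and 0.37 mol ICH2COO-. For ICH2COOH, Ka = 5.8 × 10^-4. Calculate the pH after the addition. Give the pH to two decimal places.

OH- converts ICH2COOH to ICH2COO-: ICH2COOH → 0.147 mol, ICH2COO- → 0.48 mol.
pKa = −log(5.8 × 10^-4) = 3.237
pH = pKa + log(n_ICH2COO-/n_ICH2COOH) = 3.237 + log(0.48/0.147) = 3.237 + (+0.514)

pH = 3.75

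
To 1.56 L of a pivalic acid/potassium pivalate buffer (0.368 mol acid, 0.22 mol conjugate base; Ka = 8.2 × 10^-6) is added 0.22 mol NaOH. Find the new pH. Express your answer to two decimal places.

After neutralization: n((CH3)3CCOOH) = 0.148 mol, n((CH3)3CCOO-) = 0.44 mol.
pKa = −log(8.2 × 10^-6) = 5.086
pH = pKa + log(n_(CH3)3CCOO-/n_(CH3)3CCOOH) = 5.086 + log(0.44/0.148) = 5.086 + (+0.473)

pH = 5.56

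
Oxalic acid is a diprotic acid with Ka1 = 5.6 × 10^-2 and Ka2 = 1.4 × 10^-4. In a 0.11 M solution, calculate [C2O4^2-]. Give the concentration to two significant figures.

First ionization gives [H+] ≈ [HC2O4-] = 5.53 × 10^-2 M.
Second step: Ka2 = [H+][C2O4^2-]/[HC2O4-] ≈ [C2O4^2-] (since [H+] ≈ [HC2O4-]).
So [C2O4^2-] ≈ Ka2.

1.4 × 10^-4 M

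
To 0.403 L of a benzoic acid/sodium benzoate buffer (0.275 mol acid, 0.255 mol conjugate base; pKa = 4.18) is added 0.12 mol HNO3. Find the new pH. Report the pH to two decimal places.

Added H+ converts C6H5COO- to C6H5COOH: C6H5COOH → 0.395 mol, C6H5COO- → 0.135 mol.
pH = pKa + log(n_C6H5COO-/n_C6H5COOH) = 4.18 + log(0.135/0.395) = 4.18 + (-0.466)

pH = 3.71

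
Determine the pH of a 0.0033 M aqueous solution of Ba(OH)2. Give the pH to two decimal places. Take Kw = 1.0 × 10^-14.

Ba(OH)2 is a strong base (each formula unit releases 2 OH-); [OH-] = 0.0066 M.
pOH = -log(0.0066) = 2.18
pH = 14.00 - 2.18 = 11.82

pH = 11.82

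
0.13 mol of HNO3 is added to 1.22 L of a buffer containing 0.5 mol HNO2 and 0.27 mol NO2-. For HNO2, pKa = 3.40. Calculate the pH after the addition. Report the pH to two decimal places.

pH = 2.75

After neutralization: n(HNO2) = 0.63 mol, n(NO2-) = 0.14 mol.
Henderson–Hasselbalch with mole ratio 0.14/0.63: pH = 3.40 + (-0.653)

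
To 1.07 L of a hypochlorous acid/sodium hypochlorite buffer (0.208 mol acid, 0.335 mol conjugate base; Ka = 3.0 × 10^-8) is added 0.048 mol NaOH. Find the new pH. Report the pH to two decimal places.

pH = 7.90

After neutralization: n(HOCl) = 0.16 mol, n(OCl-) = 0.383 mol.
pKa = −log(3.0 × 10^-8) = 7.523
Henderson–Hasselbalch with mole ratio 0.383/0.16: pH = 7.523 + (+0.379)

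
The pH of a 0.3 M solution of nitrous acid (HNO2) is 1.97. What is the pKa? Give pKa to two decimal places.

pKa = 3.40

[H+] = 10^(-1.97) = 1.07 × 10^-2 M
At equilibrium [HA] = 0.3 − 1.07 × 10^-2 = 2.89 × 10^-1 M
Ka = [H+][A-]/[HA] = (1.07 × 10^-2)² / 2.89 × 10^-1 = 3.96 × 10^-4
pKa = -log(3.96 × 10^-4) = 3.40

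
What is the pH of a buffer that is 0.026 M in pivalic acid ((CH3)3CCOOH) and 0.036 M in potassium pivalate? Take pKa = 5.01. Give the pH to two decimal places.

pH = 5.15

Using pH = pKa + log([base]/[acid]) with [base]/[acid] = 0.036/0.026:
pH = 5.01 + (+0.141) = 5.15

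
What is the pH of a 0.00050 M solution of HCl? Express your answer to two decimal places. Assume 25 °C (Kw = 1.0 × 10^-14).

HCl is a strong acid and dissociates completely, so [H+] = 0.00050 M.
pH = -log(0.0005) = 3.30

pH = 3.30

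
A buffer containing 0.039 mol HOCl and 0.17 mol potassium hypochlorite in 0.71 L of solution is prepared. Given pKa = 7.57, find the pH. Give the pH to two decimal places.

Henderson–Hasselbalch: pH = pKa + log([OCl-]/[HOCl]) = 7.57 + log(0.17/0.039)
pH = 7.57 + (+0.639) = 8.21

pH = 8.21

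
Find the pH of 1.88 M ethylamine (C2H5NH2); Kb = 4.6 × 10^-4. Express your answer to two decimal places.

C2H5NH2 + H2O ⇌ C2H5NH3+ + OH-
Kb = [OH-]²/(1.88 − [OH-]) = 4.6 × 10^-4
Since Kb ≪ C₀, [OH-] ≈ √(Kb·C₀) = 2.94 × 10^-2 M.
Check: 1.6% ionized — well under 5%, approximation valid.
pOH = −log(2.94 × 10^-2) = 1.53; pH = 14.00 − 1.53 = 12.47

pH = 12.47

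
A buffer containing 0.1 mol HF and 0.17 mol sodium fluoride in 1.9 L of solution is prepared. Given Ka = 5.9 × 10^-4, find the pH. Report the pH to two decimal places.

pH = 3.46

pKa = −log(5.9 × 10^-4) = 3.229
Using pH = pKa + log([base]/[acid]) with [base]/[acid] = 0.17/0.1:
pH = 3.229 + (+0.230) = 3.46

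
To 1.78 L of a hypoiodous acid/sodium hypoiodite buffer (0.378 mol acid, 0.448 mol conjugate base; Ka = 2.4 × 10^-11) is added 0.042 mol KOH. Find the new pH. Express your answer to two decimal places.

After neutralization: n(HOI) = 0.336 mol, n(OI-) = 0.49 mol.
pKa = −log(2.4 × 10^-11) = 10.620
Henderson–Hasselbalch with mole ratio 0.49/0.336: pH = 10.620 + (+0.164)

pH = 10.78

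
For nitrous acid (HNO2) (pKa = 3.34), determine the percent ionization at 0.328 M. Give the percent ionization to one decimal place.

3.7%

HNO2 ⇌ NO2- + H+; let x = [H+] at equilibrium.
Ka = 10^(−3.34) = 4.57 × 10^-4
x ≈ √(Ka·C₀) = √(4.57 × 10^-4 × 0.328) = 1.22 × 10^-2 M
% ionization = x/C₀ × 100% = 1.22 × 10^-2/0.328 × 100% = 3.7%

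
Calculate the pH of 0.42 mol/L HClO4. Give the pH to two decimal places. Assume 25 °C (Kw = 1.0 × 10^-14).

HClO4 is a strong acid and dissociates completely, so [H+] = 0.42 M.
pH = -log(0.42) = 0.38

pH = 0.38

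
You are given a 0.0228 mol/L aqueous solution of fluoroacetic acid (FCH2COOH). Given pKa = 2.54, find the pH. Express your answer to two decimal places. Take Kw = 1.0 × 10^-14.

pH = 2.17

FCH2COOH ⇌ FCH2COO- + H+
Ka = 10^(−2.54) = 2.88 × 10^-3
Let x = [H+] at equilibrium. Ka = x²/(0.0228 − x).
x is not negligible relative to C₀; solve x² + 0.00288·x − 6.57e-05 = 0.
x = (−Ka + √(Ka² + 4·Ka·C₀))/2 = 6.79 × 10^-3 M
pH = −log[H+] = −log(6.79 × 10^-3) = 2.17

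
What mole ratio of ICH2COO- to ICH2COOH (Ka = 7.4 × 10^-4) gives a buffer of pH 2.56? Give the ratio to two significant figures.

pKa = -log(7.4 × 10^-4) = 3.131
pH = pKa + log(r) ⇒ log(r) = 2.56 − 3.131 = -0.571
r = [ICH2COO-]/[ICH2COOH] = 10^(-0.571) = 0.269

ratio = 0.27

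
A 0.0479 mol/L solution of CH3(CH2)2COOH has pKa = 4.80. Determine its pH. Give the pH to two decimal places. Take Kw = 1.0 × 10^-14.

pH = 3.06

CH3(CH2)2COOH ⇌ CH3(CH2)2COO- + H+
Ka = 10^(−4.80) = 1.58 × 10^-5
From the ICE table, Ka = x²/(0.0479 − x) = 1.58 × 10^-5.
Neglecting x in the denominator: x = √(1.58 × 10^-5 × 0.0479) = 8.70 × 10^-4 M
pH = −log(8.70 × 10^-4) = 3.06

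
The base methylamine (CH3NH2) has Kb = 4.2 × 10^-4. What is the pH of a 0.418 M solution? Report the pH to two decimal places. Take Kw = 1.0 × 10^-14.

CH3NH2 + H2O ⇌ CH3NH3+ + OH-
Kb = [OH-]²/(0.418 − [OH-]) = 4.2 × 10^-4
Since Kb ≪ C₀, [OH-] ≈ √(Kb·C₀) = 1.32 × 10^-2 M.
([OH-]/C₀ = 3.2% < 5%, so the approximation holds.)
pOH = −log(1.32 × 10^-2) = 1.88; pH = 14.00 − 1.88 = 12.12

pH = 12.12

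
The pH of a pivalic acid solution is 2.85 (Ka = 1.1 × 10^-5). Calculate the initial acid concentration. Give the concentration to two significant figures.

C₀ = 1.8 × 10^-1 M

[H+] = 10^(-2.85) = 1.41 × 10^-3 M = x
Ka = x²/(C₀ − x) ⇒ C₀ = x + x²/Ka
C₀ = 1.41 × 10^-3 + (1.41 × 10^-3)²/(1.1 × 10^-5) = 1.82 × 10^-1 M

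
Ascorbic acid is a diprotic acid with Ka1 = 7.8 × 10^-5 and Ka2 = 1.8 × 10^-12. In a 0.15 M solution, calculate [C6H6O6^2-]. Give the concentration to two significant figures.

1.8 × 10^-12 M

First ionization gives [H+] ≈ [HC6H6O6-] = 3.42 × 10^-3 M.
Second step: Ka2 = [H+][C6H6O6^2-]/[HC6H6O6-] ≈ [C6H6O6^2-] (since [H+] ≈ [HC6H6O6-]).
So [C6H6O6^2-] ≈ Ka2.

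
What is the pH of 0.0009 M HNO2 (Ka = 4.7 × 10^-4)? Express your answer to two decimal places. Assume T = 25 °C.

HNO2 ⇌ NO2- + H+
Ka = [H+]²/(0.0009 − [H+]) = 4.7 × 10^-4
Here C₀/Ka ≈ 1.91, so the small-[H+] approximation fails. Use the quadratic:
[H+] = (−Ka + √(Ka² + 4·Ka·C₀))/2 = 4.57 × 10^-4 M
pH = −log[H+] = −log(4.57 × 10^-4) = 3.34

pH = 3.34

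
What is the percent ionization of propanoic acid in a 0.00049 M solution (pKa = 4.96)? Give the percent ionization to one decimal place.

13.9%

CH3CH2COOH ⇌ CH3CH2COO- + H+; let x = [H+] at equilibrium.
Ka = 10^(−4.96) = 1.10 × 10^-5
Ka = x²/(C₀ − x); solving the quadratic gives x = 6.81 × 10^-5 M.
Fraction ionized = 6.81 × 10^-5 / 0.00049 = 0.1390 → 13.9%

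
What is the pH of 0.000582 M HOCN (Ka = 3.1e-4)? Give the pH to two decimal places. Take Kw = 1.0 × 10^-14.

pH = 3.53

HOCN ⇌ OCN- + H+
From the ICE table, Ka = [H+]²/(0.000582 − [H+]) = 3.1 × 10^-4.
The 5% rule fails; solving [H+]² + Ka·[H+] − Ka·C₀ = 0 exactly:
[H+] = (−Ka + √(Ka² + 4·Ka·C₀))/2 = 2.97 × 10^-4 M
pH = −log[H+] = −log(2.97 × 10^-4) = 3.53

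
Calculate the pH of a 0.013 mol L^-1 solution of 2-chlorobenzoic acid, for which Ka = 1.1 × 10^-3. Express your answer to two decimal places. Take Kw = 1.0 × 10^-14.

ClC6H4COOH ⇌ ClC6H4COO- + H+
Let x = [H+] at equilibrium. Ka = x²/(0.013 − x).
x is not negligible relative to C₀; solve x² + 0.0011·x − 1.43e-05 = 0.
x = (−Ka + √(Ka² + 4·Ka·C₀))/2 = 3.27 × 10^-3 M
pH = −log[H+] = −log(3.27 × 10^-3) = 2.49

pH = 2.49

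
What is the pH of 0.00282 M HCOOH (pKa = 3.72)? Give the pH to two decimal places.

pH = 3.19

HCOOH ⇌ HCOO- + H+
Ka = 10^(−3.72) = 1.91 × 10^-4
Ka = [H+]²/(0.00282 − [H+]) = 1.91 × 10^-4
Here C₀/Ka ≈ 14.8, so the small-[H+] approximation fails. Use the quadratic:
[H+] = (−Ka + √(Ka² + 4·Ka·C₀))/2 = 6.45 × 10^-4 M
pH = −log[H+] = −log(6.45 × 10^-4) = 3.19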